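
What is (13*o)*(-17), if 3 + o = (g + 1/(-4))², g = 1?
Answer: 8619/16 ≈ 538.69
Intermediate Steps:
o = -39/16 (o = -3 + (1 + 1/(-4))² = -3 + (1 + 1*(-¼))² = -3 + (1 - ¼)² = -3 + (¾)² = -3 + 9/16 = -39/16 ≈ -2.4375)
(13*o)*(-17) = (13*(-39/16))*(-17) = -507/16*(-17) = 8619/16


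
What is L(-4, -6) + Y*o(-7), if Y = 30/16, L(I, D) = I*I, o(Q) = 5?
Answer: 203/8 ≈ 25.375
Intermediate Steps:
L(I, D) = I**2
Y = 15/8 (Y = 30*(1/16) = 15/8 ≈ 1.8750)
L(-4, -6) + Y*o(-7) = (-4)**2 + (15/8)*5 = 16 + 75/8 = 203/8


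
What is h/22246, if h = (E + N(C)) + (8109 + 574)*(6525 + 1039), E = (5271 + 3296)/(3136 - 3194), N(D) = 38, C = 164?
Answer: 3809329933/1290268 ≈ 2952.4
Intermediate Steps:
E = -8567/58 (E = 8567/(-58) = 8567*(-1/58) = -8567/58 ≈ -147.71)
h = 3809329933/58 (h = (-8567/58 + 38) + (8109 + 574)*(6525 + 1039) = -6363/58 + 8683*7564 = -6363/58 + 65678212 = 3809329933/58 ≈ 6.5678e+7)
h/22246 = (3809329933/58)/22246 = (3809329933/58)*(1/22246) = 3809329933/1290268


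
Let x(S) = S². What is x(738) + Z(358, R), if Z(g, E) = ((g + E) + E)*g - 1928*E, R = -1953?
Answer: 3039844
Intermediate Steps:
Z(g, E) = -1928*E + g*(g + 2*E) (Z(g, E) = ((E + g) + E)*g - 1928*E = (g + 2*E)*g - 1928*E = g*(g + 2*E) - 1928*E = -1928*E + g*(g + 2*E))
x(738) + Z(358, R) = 738² + (358² - 1928*(-1953) + 2*(-1953)*358) = 544644 + (128164 + 3765384 - 1398348) = 544644 + 2495200 = 3039844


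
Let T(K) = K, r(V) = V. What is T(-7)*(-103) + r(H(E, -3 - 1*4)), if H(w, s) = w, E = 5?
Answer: 726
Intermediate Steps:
T(-7)*(-103) + r(H(E, -3 - 1*4)) = -7*(-103) + 5 = 721 + 5 = 726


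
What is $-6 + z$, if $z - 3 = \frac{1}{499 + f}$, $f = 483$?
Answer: $- \frac{2945}{982} \approx -2.999$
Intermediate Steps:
$z = \frac{2947}{982}$ ($z = 3 + \frac{1}{499 + 483} = 3 + \frac{1}{982} = \frac{2947}{982} \approx 3.001$)
$-6 + z = -6 + \frac{2947}{982} = - \frac{2945}{982}$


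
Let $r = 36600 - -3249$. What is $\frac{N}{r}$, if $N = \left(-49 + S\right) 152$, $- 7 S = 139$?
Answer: $- \frac{73264}{278943} \approx -0.26265$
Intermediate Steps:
$S = - \frac{139}{7}$ ($S = \left(- \frac{1}{7}\right) 139 = - \frac{139}{7} \approx -19.857$)
$r = 39849$ ($r = 36600 + 3249 = 39849$)
$N = - \frac{73264}{7}$ ($N = \left(-49 - \frac{139}{7}\right) 152 = \left(- \frac{482}{7}\right) 152 = - \frac{73264}{7} \approx -10466.0$)
$\frac{N}{r} = - \frac{73264}{7 \cdot 39849} = \left(- \frac{73264}{7}\right) \frac{1}{39849} = - \frac{73264}{278943}$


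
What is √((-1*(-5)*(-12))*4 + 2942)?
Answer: √2702 ≈ 51.981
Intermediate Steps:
√((-1*(-5)*(-12))*4 + 2942) = √((5*(-12))*4 + 2942) = √(-60*4 + 2942) = √(-240 + 2942) = √2702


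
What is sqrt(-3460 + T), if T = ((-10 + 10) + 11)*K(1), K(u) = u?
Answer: I*sqrt(3449) ≈ 58.728*I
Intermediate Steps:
T = 11 (T = ((-10 + 10) + 11)*1 = (0 + 11)*1 = 11*1 = 11)
sqrt(-3460 + T) = sqrt(-3460 + 11) = sqrt(-3449) = I*sqrt(3449)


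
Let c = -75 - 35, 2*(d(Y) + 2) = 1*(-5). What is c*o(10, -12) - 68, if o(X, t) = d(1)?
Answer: 427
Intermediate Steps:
d(Y) = -9/2 (d(Y) = -2 + (1*(-5))/2 = -2 + (½)*(-5) = -2 - 5/2 = -9/2)
c = -110
o(X, t) = -9/2
c*o(10, -12) - 68 = -110*(-9/2) - 68 = 495 - 68 = 427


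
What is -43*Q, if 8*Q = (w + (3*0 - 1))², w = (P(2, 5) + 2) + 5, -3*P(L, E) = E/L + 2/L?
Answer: -36163/288 ≈ -125.57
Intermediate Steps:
P(L, E) = -2/(3*L) - E/(3*L) (P(L, E) = -(E/L + 2/L)/3 = -(2/L + E/L)/3 = -2/(3*L) - E/(3*L))
w = 35/6 (w = ((⅓)*(-2 - 1*5)/2 + 2) + 5 = ((⅓)*(½)*(-2 - 5) + 2) + 5 = ((⅓)*(½)*(-7) + 2) + 5 = (-7/6 + 2) + 5 = ⅚ + 5 = 35/6 ≈ 5.8333)
Q = 841/288 (Q = (35/6 + (3*0 - 1))²/8 = (35/6 + (0 - 1))²/8 = (35/6 - 1)²/8 = (29/6)²/8 = (⅛)*(841/36) = 841/288 ≈ 2.9201)
-43*Q = -43*841/288 = -36163/288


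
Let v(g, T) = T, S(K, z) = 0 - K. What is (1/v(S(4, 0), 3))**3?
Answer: 1/27 ≈ 0.037037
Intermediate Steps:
S(K, z) = -K
(1/v(S(4, 0), 3))**3 = (1/3)**3 = 1/27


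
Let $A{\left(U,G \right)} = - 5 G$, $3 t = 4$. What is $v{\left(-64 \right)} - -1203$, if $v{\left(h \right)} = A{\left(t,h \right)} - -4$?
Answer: $1527$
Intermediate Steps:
$t = \frac{4}{3}$ ($t = \frac{1}{3} \cdot 4 = \frac{4}{3} \approx 1.3333$)
$v{\left(h \right)} = 4 - 5 h$ ($v{\left(h \right)} = - 5 h - -4 = - 5 h + 4 = 4 - 5 h$)
$v{\left(-64 \right)} - -1203 = \left(4 - -320\right) - -1203 = \left(4 + 320\right) + 1203 = 324 + 1203 = 1527$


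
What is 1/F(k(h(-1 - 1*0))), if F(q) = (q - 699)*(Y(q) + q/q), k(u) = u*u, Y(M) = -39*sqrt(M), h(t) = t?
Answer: 1/26524 ≈ 3.7702e-5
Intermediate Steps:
k(u) = u**2
F(q) = (1 - 39*sqrt(q))*(-699 + q) (F(q) = (q - 699)*(-39*sqrt(q) + q/q) = (-699 + q)*(-39*sqrt(q) + 1) = (-699 + q)*(1 - 39*sqrt(q)) = (1 - 39*sqrt(q))*(-699 + q))
1/F(k(h(-1 - 1*0))) = 1/(-699 + (-1 - 1*0)**2 - 39*((-1 - 1*0)**2)**(3/2) + 27261*sqrt((-1 - 1*0)**2)) = 1/(-699 + (-1 + 0)**2 - 39*((-1 + 0)**2)**(3/2) + 27261*sqrt((-1 + 0)**2)) = 1/(-699 + (-1)**2 - 39*((-1)**2)**(3/2) + 27261*sqrt((-1)**2)) = 1/(-699 + 1 - 39*1**(3/2) + 27261*sqrt(1)) = 1/(-699 + 1 - 39*1 + 27261*1) = 1/(-699 + 1 - 39 + 27261) = 1/26524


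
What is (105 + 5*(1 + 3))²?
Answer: 15625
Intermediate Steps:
(105 + 5*(1 + 3))² = (105 + 5*4)² = (105 + 20)² = 125² = 15625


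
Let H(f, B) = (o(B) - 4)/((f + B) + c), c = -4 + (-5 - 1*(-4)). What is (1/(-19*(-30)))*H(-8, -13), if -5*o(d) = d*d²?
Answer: -2177/74100 ≈ -0.029379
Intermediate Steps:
c = -5 (c = -4 + (-5 + 4) = -4 - 1 = -5)
o(d) = -d³/5 (o(d) = -d*d²/5 = -d³/5)
H(f, B) = (-4 - B³/5)/(-5 + B + f) (H(f, B) = (-B³/5 - 4)/((f + B) - 5) = (-4 - B³/5)/((B + f) - 5) = (-4 - B³/5)/(-5 + B + f))
(1/(-19*(-30)))*H(-8, -13) = (1/(-19*(-30)))*((-4 - ⅕*(-13)³)/(-5 - 13 - 8)) = (-1/19*(-1/30))*((-4 - ⅕*(-2197))/(-26)) = (-(-4 + 2197/5)/26)/570 = (-1/26*2177/5)/570 = (1/570)*(-2177/130) = -2177/74100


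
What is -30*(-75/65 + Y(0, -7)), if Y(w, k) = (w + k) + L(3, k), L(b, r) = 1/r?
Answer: 22650/91 ≈ 248.90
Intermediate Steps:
Y(w, k) = k + w + 1/k (Y(w, k) = (w + k) + 1/k = (k + w) + 1/k = k + w + 1/k)
-30*(-75/65 + Y(0, -7)) = -30*(-75/65 + (-7 + 0 + 1/(-7))) = -30*(-75*1/65 + (-7 + 0 - ⅐)) = -30*(-15/13 - 50/7) = -30*(-755/91) = 22650/91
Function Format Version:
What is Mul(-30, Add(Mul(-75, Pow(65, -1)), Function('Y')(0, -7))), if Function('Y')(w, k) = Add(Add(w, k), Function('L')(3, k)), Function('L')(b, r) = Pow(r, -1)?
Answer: Rational(22650, 91) ≈ 248.90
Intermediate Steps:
Function('Y')(w, k) = Add(k, w, Pow(k, -1)) (Function('Y')(w, k) = Add(Add(w, k), Pow(k, -1)) = Add(Add(k, w), Pow(k, -1)) = Add(k, w, Pow(k, -1)))
Mul(-30, Add(Mul(-75, Pow(65, -1)), Function('Y')(0, -7))) = Mul(-30, Add(Mul(-75, Pow(65, -1)), Add(-7, 0, Pow(-7, -1)))) = Mul(-30, Add(Mul(-75, Rational(1, 65)), Add(-7, 0, Rational(-1, 7)))) = Mul(-30, Add(Rational(-15, 13), Rational(-50, 7))) = Mul(-30, Rational(-755, 91)) = Rational(22650, 91)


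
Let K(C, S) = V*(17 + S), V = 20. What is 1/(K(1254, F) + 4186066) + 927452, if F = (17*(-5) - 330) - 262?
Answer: 3870132917433/4172866 ≈ 9.2745e+5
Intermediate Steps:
F = -677 (F = (-85 - 330) - 262 = -415 - 262 = -677)
K(C, S) = 340 + 20*S (K(C, S) = 20*(17 + S) = 340 + 20*S)
1/(K(1254, F) + 4186066) + 927452 = 1/((340 + 20*(-677)) + 4186066) + 927452 = 1/((340 - 13540) + 4186066) + 927452 = 1/(-13200 + 4186066) + 927452 = 1/4172866 + 927452 = 3870132917433/4172866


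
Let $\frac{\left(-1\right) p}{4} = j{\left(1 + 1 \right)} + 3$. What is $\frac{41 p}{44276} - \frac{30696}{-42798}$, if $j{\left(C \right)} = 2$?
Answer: $\frac{55166739}{78955177} \approx 0.69871$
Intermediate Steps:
$p = -20$ ($p = - 4 \left(2 + 3\right) = \left(-4\right) 5 = -20$)
$\frac{41 p}{44276} - \frac{30696}{-42798} = \frac{41 \left(-20\right)}{44276} - \frac{30696}{-42798} = \left(-820\right) \frac{1}{44276} - - \frac{5116}{7133} = - \frac{205}{11069} + \frac{5116}{7133} = \frac{55166739}{78955177}$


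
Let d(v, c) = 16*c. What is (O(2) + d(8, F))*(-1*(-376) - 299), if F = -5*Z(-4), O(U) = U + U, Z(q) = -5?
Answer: 31108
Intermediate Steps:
O(U) = 2*U
F = 25 (F = -5*(-5) = 25)
(O(2) + d(8, F))*(-1*(-376) - 299) = (2*2 + 16*25)*(-1*(-376) - 299) = (4 + 400)*(376 - 299) = 404*77 = 31108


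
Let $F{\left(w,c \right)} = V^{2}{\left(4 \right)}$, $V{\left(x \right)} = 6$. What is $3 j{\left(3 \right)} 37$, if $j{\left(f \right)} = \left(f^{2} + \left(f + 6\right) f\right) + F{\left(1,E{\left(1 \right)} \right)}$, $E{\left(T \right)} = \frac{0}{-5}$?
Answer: $7992$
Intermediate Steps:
$E{\left(T \right)} = 0$ ($E{\left(T \right)} = 0 \left(- \frac{1}{5}\right) = 0$)
$F{\left(w,c \right)} = 36$ ($F{\left(w,c \right)} = 6^{2} = 36$)
$j{\left(f \right)} = 36 + f^{2} + f \left(6 + f\right)$ ($j{\left(f \right)} = \left(f^{2} + \left(f + 6\right) f\right) + 36 = \left(f^{2} + \left(6 + f\right) f\right) + 36 = \left(f^{2} + f \left(6 + f\right)\right) + 36 = 36 + f^{2} + f \left(6 + f\right)$)
$3 j{\left(3 \right)} 37 = 3 \left(36 + 2 \cdot 3^{2} + 6 \cdot 3\right) 37 = 3 \left(36 + 2 \cdot 9 + 18\right) 37 = 3 \left(36 + 18 + 18\right) 37 = 3 \cdot 72 \cdot 37 = 216 \cdot 37 = 7992$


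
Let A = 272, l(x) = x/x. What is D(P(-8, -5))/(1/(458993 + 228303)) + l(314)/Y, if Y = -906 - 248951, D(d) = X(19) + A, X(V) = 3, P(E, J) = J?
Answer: 47224572084799/249857 ≈ 1.8901e+8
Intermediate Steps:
l(x) = 1
D(d) = 275 (D(d) = 3 + 272 = 275)
Y = -249857
D(P(-8, -5))/(1/(458993 + 228303)) + l(314)/Y = 275/(1/(458993 + 228303)) + 1/(-249857) = 275/(1/687296) + 1*(-1/249857) = 275/(1/687296) - 1/249857 = 275*687296 - 1/249857 = 189006400 - 1/249857 = 47224572084799/249857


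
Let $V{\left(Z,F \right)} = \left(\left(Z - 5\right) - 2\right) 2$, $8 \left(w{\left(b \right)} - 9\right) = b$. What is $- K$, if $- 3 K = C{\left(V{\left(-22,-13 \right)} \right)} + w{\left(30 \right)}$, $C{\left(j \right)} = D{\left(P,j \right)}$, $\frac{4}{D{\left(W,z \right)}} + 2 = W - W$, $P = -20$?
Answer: $\frac{43}{12} \approx 3.5833$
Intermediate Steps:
$w{\left(b \right)} = 9 + \frac{b}{8}$
$D{\left(W,z \right)} = -2$ ($D{\left(W,z \right)} = \frac{4}{-2 + \left(W - W\right)} = \frac{4}{-2 + 0} = \frac{4}{-2} = 4 \left(- \frac{1}{2}\right) = -2$)
$V{\left(Z,F \right)} = -14 + 2 Z$ ($V{\left(Z,F \right)} = \left(\left(-5 + Z\right) - 2\right) 2 = \left(-7 + Z\right) 2 = -14 + 2 Z$)
$C{\left(j \right)} = -2$
$K = - \frac{43}{12}$ ($K = - \frac{-2 + \left(9 + \frac{1}{8} \cdot 30\right)}{3} = - \frac{-2 + \left(9 + \frac{15}{4}\right)}{3} = - \frac{-2 + \frac{51}{4}}{3} = \left(- \frac{1}{3}\right) \frac{43}{4} = - \frac{43}{12} \approx -3.5833$)
$- K = \left(-1\right) \left(- \frac{43}{12}\right) = \frac{43}{12}$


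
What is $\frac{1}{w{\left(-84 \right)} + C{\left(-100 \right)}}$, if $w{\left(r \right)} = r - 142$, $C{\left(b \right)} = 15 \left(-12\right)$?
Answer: $- \frac{1}{406} \approx -0.0024631$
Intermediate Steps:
$C{\left(b \right)} = -180$
$w{\left(r \right)} = -142 + r$ ($w{\left(r \right)} = r - 142 = -142 + r$)
$\frac{1}{w{\left(-84 \right)} + C{\left(-100 \right)}} = \frac{1}{\left(-142 - 84\right) - 180} = \frac{1}{-226 - 180} = \frac{1}{-406} = - \frac{1}{406}$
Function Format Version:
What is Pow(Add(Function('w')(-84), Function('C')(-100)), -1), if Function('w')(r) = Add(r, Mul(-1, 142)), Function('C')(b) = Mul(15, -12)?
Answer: Rational(-1, 406) ≈ -0.0024631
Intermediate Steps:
Function('C')(b) = -180
Function('w')(r) = Add(-142, r) (Function('w')(r) = Add(r, -142) = Add(-142, r))
Pow(Add(Function('w')(-84), Function('C')(-100)), -1) = Pow(Add(Add(-142, -84), -180), -1) = Pow(Add(-226, -180), -1) = Pow(-406, -1) = Rational(-1, 406)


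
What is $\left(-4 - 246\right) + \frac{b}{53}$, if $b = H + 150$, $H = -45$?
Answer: $- \frac{13145}{53} \approx -248.02$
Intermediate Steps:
$b = 105$ ($b = -45 + 150 = 105$)
$\left(-4 - 246\right) + \frac{b}{53} = \left(-4 - 246\right) + \frac{105}{53} = -250 + 105 \cdot \frac{1}{53} = -250 + \frac{105}{53} = - \frac{13145}{53}$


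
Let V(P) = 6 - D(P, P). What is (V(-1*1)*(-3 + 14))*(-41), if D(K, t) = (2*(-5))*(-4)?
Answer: 15334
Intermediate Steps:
D(K, t) = 40 (D(K, t) = -10*(-4) = 40)
V(P) = -34 (V(P) = 6 - 1*40 = 6 - 40 = -34)
(V(-1*1)*(-3 + 14))*(-41) = -34*(-3 + 14)*(-41) = -34*11*(-41) = -374*(-41) = 15334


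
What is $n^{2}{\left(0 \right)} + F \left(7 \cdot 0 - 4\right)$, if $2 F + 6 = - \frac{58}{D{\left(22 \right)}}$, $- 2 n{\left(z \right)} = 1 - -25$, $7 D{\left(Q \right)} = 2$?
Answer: $587$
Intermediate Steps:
$D{\left(Q \right)} = \frac{2}{7}$ ($D{\left(Q \right)} = \frac{1}{7} \cdot 2 = \frac{2}{7}$)
$n{\left(z \right)} = -13$ ($n{\left(z \right)} = - \frac{1 - -25}{2} = - \frac{1 + 25}{2} = \left(- \frac{1}{2}\right) 26 = -13$)
$F = - \frac{209}{2}$ ($F = -3 + \frac{\left(-58\right) \frac{1}{\frac{2}{7}}}{2} = -3 + \frac{\left(-58\right) \frac{7}{2}}{2} = -3 + \frac{1}{2} \left(-203\right) = -3 - \frac{203}{2} = - \frac{209}{2} \approx -104.5$)
$n^{2}{\left(0 \right)} + F \left(7 \cdot 0 - 4\right) = \left(-13\right)^{2} - \frac{209 \left(7 \cdot 0 - 4\right)}{2} = 169 - \frac{209 \left(0 - 4\right)}{2} = 169 - -418 = 169 + 418 = 587$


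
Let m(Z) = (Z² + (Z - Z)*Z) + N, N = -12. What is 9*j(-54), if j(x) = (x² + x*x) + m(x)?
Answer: 78624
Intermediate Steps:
m(Z) = -12 + Z² (m(Z) = (Z² + (Z - Z)*Z) - 12 = (Z² + 0*Z) - 12 = (Z² + 0) - 12 = Z² - 12 = -12 + Z²)
j(x) = -12 + 3*x² (j(x) = (x² + x*x) + (-12 + x²) = (x² + x²) + (-12 + x²) = 2*x² + (-12 + x²) = -12 + 3*x²)
9*j(-54) = 9*(-12 + 3*(-54)²) = 9*(-12 + 3*2916) = 9*(-12 + 8748) = 9*8736 = 78624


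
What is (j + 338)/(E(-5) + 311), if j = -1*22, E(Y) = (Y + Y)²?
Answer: 316/411 ≈ 0.76886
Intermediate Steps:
E(Y) = 4*Y² (E(Y) = (2*Y)² = 4*Y²)
j = -22
(j + 338)/(E(-5) + 311) = (-22 + 338)/(4*(-5)² + 311) = 316/(4*25 + 311) = 316/(100 + 311) = 316/411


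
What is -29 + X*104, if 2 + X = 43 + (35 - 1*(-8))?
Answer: 8707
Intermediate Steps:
X = 84 (X = -2 + (43 + (35 - 1*(-8))) = -2 + (43 + (35 + 8)) = -2 + (43 + 43) = -2 + 86 = 84)
-29 + X*104 = -29 + 84*104 = -29 + 8736 = 8707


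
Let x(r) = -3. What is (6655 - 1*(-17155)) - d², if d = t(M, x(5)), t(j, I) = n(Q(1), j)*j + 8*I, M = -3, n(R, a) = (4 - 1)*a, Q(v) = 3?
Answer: 23801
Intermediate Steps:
n(R, a) = 3*a
t(j, I) = 3*j² + 8*I (t(j, I) = (3*j)*j + 8*I = 3*j² + 8*I)
d = 3 (d = 3*(-3)² + 8*(-3) = 3*9 - 24 = 27 - 24 = 3)
(6655 - 1*(-17155)) - d² = (6655 - 1*(-17155)) - 1*3² = (6655 + 17155) - 1*9 = 23810 - 9 = 23801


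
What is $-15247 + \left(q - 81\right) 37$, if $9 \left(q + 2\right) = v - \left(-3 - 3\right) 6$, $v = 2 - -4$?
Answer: $- \frac{54436}{3} \approx -18145.0$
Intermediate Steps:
$v = 6$ ($v = 2 + 4 = 6$)
$q = \frac{8}{3}$ ($q = -2 + \frac{6 - \left(-3 - 3\right) 6}{9} = -2 + \frac{6 - \left(-6\right) 6}{9} = -2 + \frac{6 - -36}{9} = -2 + \frac{6 + 36}{9} = -2 + \frac{1}{9} \cdot 42 = -2 + \frac{14}{3} = \frac{8}{3} \approx 2.6667$)
$-15247 + \left(q - 81\right) 37 = -15247 + \left(\frac{8}{3} - 81\right) 37 = -15247 - \frac{8695}{3} = - \frac{54436}{3}$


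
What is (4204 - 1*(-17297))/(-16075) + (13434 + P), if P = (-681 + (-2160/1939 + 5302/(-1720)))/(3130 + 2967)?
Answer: 439068115937893289/32686877286700 ≈ 13433.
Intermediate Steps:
P = -1142592629/10166991380 (P = (-681 + (-2160*1/1939 + 5302*(-1/1720)))/6097 = (-681 + (-2160/1939 - 2651/860))*(1/6097) = (-681 - 6997889/1667540)*(1/6097) = -1142592629/1667540*1/6097 = -1142592629/10166991380 ≈ -0.11238)
(4204 - 1*(-17297))/(-16075) + (13434 + P) = (4204 - 1*(-17297))/(-16075) + (13434 - 1142592629/10166991380) = (4204 + 17297)*(-1/16075) + 136582219606291/10166991380 = 21501*(-1/16075) + 136582219606291/10166991380 = -21501/16075 + 136582219606291/10166991380 = 439068115937893289/32686877286700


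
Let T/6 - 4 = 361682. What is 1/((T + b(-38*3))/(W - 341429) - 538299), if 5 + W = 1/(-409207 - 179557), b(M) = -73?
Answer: -201024047577/108212321429848375 ≈ -1.8577e-6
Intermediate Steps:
T = 2170116 (T = 24 + 6*361682 = 24 + 2170092 = 2170116)
W = -2943821/588764 (W = -5 + 1/(-409207 - 179557) = -5 + 1/(-588764) = -5 - 1/588764 = -2943821/588764 ≈ -5.0000)
1/((T + b(-38*3))/(W - 341429) - 538299) = 1/((2170116 - 73)/(-2943821/588764 - 341429) - 538299) = 1/(2170043/(-201024047577/588764) - 538299) = 1/(2170043*(-588764/201024047577) - 538299) = 1/(-1277643196852/201024047577 - 538299) = 1/(-108212321429848375/201024047577) = -201024047577/108212321429848375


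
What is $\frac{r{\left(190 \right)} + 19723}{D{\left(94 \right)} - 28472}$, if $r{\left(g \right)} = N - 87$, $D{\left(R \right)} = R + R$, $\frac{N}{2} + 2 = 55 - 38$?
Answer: $- \frac{9833}{14142} \approx -0.6953$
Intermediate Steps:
$N = 30$ ($N = -4 + 2 \left(55 - 38\right) = -4 + 2 \cdot 17 = -4 + 34 = 30$)
$D{\left(R \right)} = 2 R$
$r{\left(g \right)} = -57$ ($r{\left(g \right)} = 30 - 87 = -57$)
$\frac{r{\left(190 \right)} + 19723}{D{\left(94 \right)} - 28472} = \frac{-57 + 19723}{2 \cdot 94 - 28472} = \frac{19666}{188 - 28472} = \frac{19666}{-28284} = 19666 \left(- \frac{1}{28284}\right) = - \frac{9833}{14142}$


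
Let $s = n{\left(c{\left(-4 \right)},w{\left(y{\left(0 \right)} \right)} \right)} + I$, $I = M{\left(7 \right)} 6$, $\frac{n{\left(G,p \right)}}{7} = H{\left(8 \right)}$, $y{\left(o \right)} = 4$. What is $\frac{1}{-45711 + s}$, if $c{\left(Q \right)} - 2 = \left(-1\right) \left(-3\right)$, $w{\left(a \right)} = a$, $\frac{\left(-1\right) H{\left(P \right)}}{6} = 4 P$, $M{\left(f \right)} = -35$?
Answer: $- \frac{1}{47265} \approx -2.1157 \cdot 10^{-5}$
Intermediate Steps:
$H{\left(P \right)} = - 24 P$ ($H{\left(P \right)} = - 6 \cdot 4 P = - 24 P$)
$c{\left(Q \right)} = 5$ ($c{\left(Q \right)} = 2 - -3 = 2 + 3 = 5$)
$n{\left(G,p \right)} = -1344$ ($n{\left(G,p \right)} = 7 \left(\left(-24\right) 8\right) = 7 \left(-192\right) = -1344$)
$I = -210$ ($I = \left(-35\right) 6 = -210$)
$s = -1554$ ($s = -1344 - 210 = -1554$)
$\frac{1}{-45711 + s} = \frac{1}{-45711 - 1554} = \frac{1}{-47265} = - \frac{1}{47265}$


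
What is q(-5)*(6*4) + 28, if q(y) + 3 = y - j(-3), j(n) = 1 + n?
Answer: -116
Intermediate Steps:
q(y) = -1 + y (q(y) = -3 + (y - (1 - 3)) = -3 + (y - 1*(-2)) = -3 + (y + 2) = -3 + (2 + y) = -1 + y)
q(-5)*(6*4) + 28 = (-1 - 5)*(6*4) + 28 = -6*24 + 28 = -144 + 28 = -116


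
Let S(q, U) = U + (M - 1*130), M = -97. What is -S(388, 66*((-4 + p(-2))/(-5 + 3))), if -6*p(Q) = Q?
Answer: 106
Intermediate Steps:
p(Q) = -Q/6
S(q, U) = -227 + U (S(q, U) = U + (-97 - 1*130) = U + (-97 - 130) = U - 227 = -227 + U)
-S(388, 66*((-4 + p(-2))/(-5 + 3))) = -(-227 + 66*((-4 - 1/6*(-2))/(-5 + 3))) = -(-227 + 66*((-4 + 1/3)/(-2))) = -(-227 + 66*(-11/3*(-1/2))) = -(-227 + 66*(11/6)) = -(-227 + 121) = -1*(-106) = 106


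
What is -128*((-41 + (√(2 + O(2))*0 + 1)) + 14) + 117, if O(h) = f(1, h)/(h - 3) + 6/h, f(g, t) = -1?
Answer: 3445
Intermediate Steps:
O(h) = -1/(-3 + h) + 6/h (O(h) = -1/(h - 3) + 6/h = -1/(-3 + h) + 6/h)
-128*((-41 + (√(2 + O(2))*0 + 1)) + 14) + 117 = -128*((-41 + (√(2 + (-18 + 5*2)/(2*(-3 + 2)))*0 + 1)) + 14) + 117 = -128*((-41 + (√(2 + (½)*(-18 + 10)/(-1))*0 + 1)) + 14) + 117 = -128*((-41 + (√(2 + (½)*(-1)*(-8))*0 + 1)) + 14) + 117 = -128*((-41 + (√(2 + 4)*0 + 1)) + 14) + 117 = -128*((-41 + (√6*0 + 1)) + 14) + 117 = -128*((-41 + (0 + 1)) + 14) + 117 = -128*((-41 + 1) + 14) + 117 = -128*(-40 + 14) + 117 = -128*(-26) + 117 = 3328 + 117 = 3445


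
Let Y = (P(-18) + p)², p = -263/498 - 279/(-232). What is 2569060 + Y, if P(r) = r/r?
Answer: 8573326931251801/3337141824 ≈ 2.5691e+6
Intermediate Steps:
p = 38963/57768 (p = -263*1/498 - 279*(-1/232) = -263/498 + 279/232 = 38963/57768 ≈ 0.67447)
P(r) = 1
Y = 9356886361/3337141824 (Y = (1 + 38963/57768)² = (96731/57768)² = 9356886361/3337141824 ≈ 2.8039)
2569060 + Y = 2569060 + 9356886361/3337141824 = 8573326931251801/3337141824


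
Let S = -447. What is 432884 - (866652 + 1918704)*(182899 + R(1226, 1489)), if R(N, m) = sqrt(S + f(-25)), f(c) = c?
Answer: -509438394160 - 5570712*I*sqrt(118) ≈ -5.0944e+11 - 6.0513e+7*I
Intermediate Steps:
R(N, m) = 2*I*sqrt(118) (R(N, m) = sqrt(-447 - 25) = sqrt(-472) = 2*I*sqrt(118))
432884 - (866652 + 1918704)*(182899 + R(1226, 1489)) = 432884 - (866652 + 1918704)*(182899 + 2*I*sqrt(118)) = 432884 - 2785356*(182899 + 2*I*sqrt(118)) = 432884 - (509438827044 + 5570712*I*sqrt(118)) = 432884 + (-509438827044 - 5570712*I*sqrt(118)) = -509438394160 - 5570712*I*sqrt(118)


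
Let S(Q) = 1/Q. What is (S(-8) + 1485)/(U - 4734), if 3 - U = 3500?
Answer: -11879/65848 ≈ -0.18040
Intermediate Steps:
U = -3497 (U = 3 - 1*3500 = 3 - 3500 = -3497)
(S(-8) + 1485)/(U - 4734) = (1/(-8) + 1485)/(-3497 - 4734) = (-1/8 + 1485)/(-8231) = (11879/8)*(-1/8231) = -11879/65848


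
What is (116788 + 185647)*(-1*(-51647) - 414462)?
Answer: -109727954525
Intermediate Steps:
(116788 + 185647)*(-1*(-51647) - 414462) = 302435*(51647 - 414462) = 302435*(-362815) = -109727954525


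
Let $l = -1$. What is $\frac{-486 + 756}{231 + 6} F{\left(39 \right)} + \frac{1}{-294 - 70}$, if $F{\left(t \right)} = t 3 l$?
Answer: $- \frac{3832999}{28756} \approx -133.29$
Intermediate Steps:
$F{\left(t \right)} = - 3 t$ ($F{\left(t \right)} = t 3 \left(-1\right) = 3 t \left(-1\right) = - 3 t$)
$\frac{-486 + 756}{231 + 6} F{\left(39 \right)} + \frac{1}{-294 - 70} = \frac{-486 + 756}{231 + 6} \left(\left(-3\right) 39\right) + \frac{1}{-294 - 70} = \frac{270}{237} \left(-117\right) + \frac{1}{-364} = 270 \cdot \frac{1}{237} \left(-117\right) - \frac{1}{364} = \frac{90}{79} \left(-117\right) - \frac{1}{364} = - \frac{10530}{79} - \frac{1}{364} = - \frac{3832999}{28756}$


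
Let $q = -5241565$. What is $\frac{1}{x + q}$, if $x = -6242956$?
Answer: $- \frac{1}{11484521} \approx -8.7074 \cdot 10^{-8}$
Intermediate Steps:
$\frac{1}{x + q} = \frac{1}{-6242956 - 5241565} = \frac{1}{-11484521} = - \frac{1}{11484521}$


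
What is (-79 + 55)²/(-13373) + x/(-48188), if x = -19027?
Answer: 226691783/644418124 ≈ 0.35178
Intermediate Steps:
(-79 + 55)²/(-13373) + x/(-48188) = (-79 + 55)²/(-13373) - 19027/(-48188) = (-24)²*(-1/13373) - 19027*(-1/48188) = 576*(-1/13373) + 19027/48188 = -576/13373 + 19027/48188 = 226691783/644418124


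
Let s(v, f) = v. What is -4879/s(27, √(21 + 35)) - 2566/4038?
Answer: -3295114/18171 ≈ -181.34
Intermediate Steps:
-4879/s(27, √(21 + 35)) - 2566/4038 = -4879/27 - 2566/4038 = -4879*1/27 - 2566*1/4038 = -4879/27 - 1283/2019 = -3295114/18171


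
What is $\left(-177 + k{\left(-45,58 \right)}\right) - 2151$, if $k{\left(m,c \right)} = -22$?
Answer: $-2350$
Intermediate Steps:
$\left(-177 + k{\left(-45,58 \right)}\right) - 2151 = \left(-177 - 22\right) - 2151 = -199 - 2151 = -2350$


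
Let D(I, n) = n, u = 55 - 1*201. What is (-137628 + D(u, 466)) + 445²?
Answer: 60863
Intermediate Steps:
u = -146 (u = 55 - 201 = -146)
(-137628 + D(u, 466)) + 445² = (-137628 + 466) + 445² = -137162 + 198025 = 60863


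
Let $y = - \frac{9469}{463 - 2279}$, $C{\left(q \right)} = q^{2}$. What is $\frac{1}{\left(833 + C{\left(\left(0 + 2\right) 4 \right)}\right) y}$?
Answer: $\frac{1816}{8493693} \approx 0.00021381$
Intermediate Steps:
$y = \frac{9469}{1816}$ ($y = - \frac{9469}{463 - 2279} = - \frac{9469}{-1816} = \left(-9469\right) \left(- \frac{1}{1816}\right) = \frac{9469}{1816} \approx 5.2142$)
$\frac{1}{\left(833 + C{\left(\left(0 + 2\right) 4 \right)}\right) y} = \frac{1}{\left(833 + \left(\left(0 + 2\right) 4\right)^{2}\right) \frac{9469}{1816}} = \frac{1}{833 + \left(2 \cdot 4\right)^{2}} \cdot \frac{1816}{9469} = \frac{1}{833 + 8^{2}} \cdot \frac{1816}{9469} = \frac{1}{833 + 64} \cdot \frac{1816}{9469} = \frac{1}{897} \cdot \frac{1816}{9469} = \frac{1816}{8493693}$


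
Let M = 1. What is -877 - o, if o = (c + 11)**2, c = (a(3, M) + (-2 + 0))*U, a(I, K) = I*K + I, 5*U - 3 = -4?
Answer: -24526/25 ≈ -981.04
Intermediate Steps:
U = -1/5 (U = 3/5 + (1/5)*(-4) = 3/5 - 4/5 = -1/5 ≈ -0.20000)
a(I, K) = I + I*K
c = -4/5 (c = (3*(1 + 1) + (-2 + 0))*(-1/5) = (3*2 - 2)*(-1/5) = (6 - 2)*(-1/5) = 4*(-1/5) = -4/5 ≈ -0.80000)
o = 2601/25 (o = (-4/5 + 11)**2 = (51/5)**2 = 2601/25 ≈ 104.04)
-877 - o = -877 - 1*2601/25 = -877 - 2601/25 = -24526/25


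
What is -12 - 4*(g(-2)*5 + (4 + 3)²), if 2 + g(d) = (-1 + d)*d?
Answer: -288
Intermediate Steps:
g(d) = -2 + d*(-1 + d) (g(d) = -2 + (-1 + d)*d = -2 + d*(-1 + d))
-12 - 4*(g(-2)*5 + (4 + 3)²) = -12 - 4*((-2 + (-2)² - 1*(-2))*5 + (4 + 3)²) = -12 - 4*((-2 + 4 + 2)*5 + 7²) = -12 - 4*(4*5 + 49) = -12 - 4*(20 + 49) = -12 - 4*69 = -12 - 276 = -288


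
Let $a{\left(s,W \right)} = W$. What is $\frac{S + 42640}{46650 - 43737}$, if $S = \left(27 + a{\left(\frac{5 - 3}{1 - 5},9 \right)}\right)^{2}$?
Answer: $\frac{43936}{2913} \approx 15.083$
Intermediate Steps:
$S = 1296$ ($S = \left(27 + 9\right)^{2} = 36^{2} = 1296$)
$\frac{S + 42640}{46650 - 43737} = \frac{1296 + 42640}{46650 - 43737} = \frac{43936}{2913}$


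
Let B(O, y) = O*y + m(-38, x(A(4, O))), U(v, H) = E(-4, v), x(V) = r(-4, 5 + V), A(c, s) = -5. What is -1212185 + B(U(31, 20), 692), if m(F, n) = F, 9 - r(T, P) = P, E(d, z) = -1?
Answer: -1212915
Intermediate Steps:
r(T, P) = 9 - P
x(V) = 4 - V (x(V) = 9 - (5 + V) = 9 + (-5 - V) = 4 - V)
U(v, H) = -1
B(O, y) = -38 + O*y (B(O, y) = O*y - 38 = -38 + O*y)
-1212185 + B(U(31, 20), 692) = -1212185 + (-38 - 1*692) = -1212185 + (-38 - 692) = -1212185 - 730 = -1212915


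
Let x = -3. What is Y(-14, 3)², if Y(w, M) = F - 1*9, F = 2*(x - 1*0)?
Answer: 225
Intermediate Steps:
F = -6 (F = 2*(-3 - 1*0) = 2*(-3 + 0) = 2*(-3) = -6)
Y(w, M) = -15 (Y(w, M) = -6 - 1*9 = -6 - 9 = -15)
Y(-14, 3)² = (-15)² = 225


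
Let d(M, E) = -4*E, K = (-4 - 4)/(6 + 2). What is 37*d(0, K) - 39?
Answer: 109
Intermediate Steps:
K = -1 (K = -8/8 = -8*⅛ = -1)
37*d(0, K) - 39 = 37*(-4*(-1)) - 39 = 37*4 - 39 = 148 - 39 = 109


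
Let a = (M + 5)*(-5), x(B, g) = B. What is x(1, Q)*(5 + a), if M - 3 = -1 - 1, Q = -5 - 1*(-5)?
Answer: -25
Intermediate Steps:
Q = 0 (Q = -5 + 5 = 0)
M = 1 (M = 3 + (-1 - 1) = 3 - 2 = 1)
a = -30 (a = (1 + 5)*(-5) = 6*(-5) = -30)
x(1, Q)*(5 + a) = 1*(5 - 30) = 1*(-25) = -25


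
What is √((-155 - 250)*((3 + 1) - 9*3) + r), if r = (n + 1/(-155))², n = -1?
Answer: 3*√24868579/155 ≈ 96.520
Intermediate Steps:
r = 24336/24025 (r = (-1 + 1/(-155))² = (-1 - 1/155)² = (-156/155)² = 24336/24025 ≈ 1.0129)
√((-155 - 250)*((3 + 1) - 9*3) + r) = √((-155 - 250)*((3 + 1) - 9*3) + 24336/24025) = √(-405*(4 - 27) + 24336/24025) = √(-405*(-23) + 24336/24025) = √(9315 + 24336/24025) = √(223817211/24025) = 3*√24868579/155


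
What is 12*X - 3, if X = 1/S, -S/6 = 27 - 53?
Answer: -38/13 ≈ -2.9231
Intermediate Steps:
S = 156 (S = -6*(27 - 53) = -6*(-26) = 156)
X = 1/156 ≈ 0.0064103
12*X - 3 = 12*(1/156) - 3 = 1/13 - 3 = -38/13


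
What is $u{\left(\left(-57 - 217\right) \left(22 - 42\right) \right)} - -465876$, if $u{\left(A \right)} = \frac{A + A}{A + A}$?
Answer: $465877$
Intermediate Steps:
$u{\left(A \right)} = 1$ ($u{\left(A \right)} = \frac{2 A}{2 A} = 2 A \frac{1}{2 A} = 1$)
$u{\left(\left(-57 - 217\right) \left(22 - 42\right) \right)} - -465876 = 1 - -465876 = 1 + 465876 = 465877$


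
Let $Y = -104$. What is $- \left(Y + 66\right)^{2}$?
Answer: $-1444$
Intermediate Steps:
$- \left(Y + 66\right)^{2} = - \left(-104 + 66\right)^{2} = - \left(-38\right)^{2} = \left(-1\right) 1444 = -1444$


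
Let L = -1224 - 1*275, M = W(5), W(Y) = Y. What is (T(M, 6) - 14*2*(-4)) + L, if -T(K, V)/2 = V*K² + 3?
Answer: -1693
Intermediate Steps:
M = 5
T(K, V) = -6 - 2*V*K² (T(K, V) = -2*(V*K² + 3) = -2*(3 + V*K²) = -6 - 2*V*K²)
L = -1499 (L = -1224 - 275 = -1499)
(T(M, 6) - 14*2*(-4)) + L = ((-6 - 2*6*5²) - 14*2*(-4)) - 1499 = ((-6 - 2*6*25) - 28*(-4)) - 1499 = ((-6 - 300) + 112) - 1499 = (-306 + 112) - 1499 = -194 - 1499 = -1693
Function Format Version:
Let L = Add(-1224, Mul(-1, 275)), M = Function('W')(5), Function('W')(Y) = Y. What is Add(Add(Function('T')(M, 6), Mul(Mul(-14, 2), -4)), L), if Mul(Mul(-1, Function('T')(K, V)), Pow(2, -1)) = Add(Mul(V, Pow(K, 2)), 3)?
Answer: -1693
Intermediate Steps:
M = 5
Function('T')(K, V) = Add(-6, Mul(-2, V, Pow(K, 2))) (Function('T')(K, V) = Mul(-2, Add(Mul(V, Pow(K, 2)), 3)) = Mul(-2, Add(3, Mul(V, Pow(K, 2)))) = Add(-6, Mul(-2, V, Pow(K, 2))))
L = -1499 (L = Add(-1224, -275) = -1499)
Add(Add(Function('T')(M, 6), Mul(Mul(-14, 2), -4)), L) = Add(Add(Add(-6, Mul(-2, 6, Pow(5, 2))), Mul(Mul(-14, 2), -4)), -1499) = Add(Add(Add(-6, Mul(-2, 6, 25)), Mul(-28, -4)), -1499) = Add(Add(Add(-6, -300), 112), -1499) = Add(Add(-306, 112), -1499) = Add(-194, -1499) = -1693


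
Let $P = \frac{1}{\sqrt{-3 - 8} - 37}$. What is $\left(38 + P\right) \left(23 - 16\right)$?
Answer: $\frac{366821}{1380} - \frac{7 i \sqrt{11}}{1380} \approx 265.81 - 0.016823 i$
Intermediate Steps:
$P = \frac{1}{-37 + i \sqrt{11}}$ ($P = \frac{1}{\sqrt{-11} - 37} = \frac{1}{i \sqrt{11} - 37} = \frac{1}{-37 + i \sqrt{11}} \approx -0.026812 - 0.0024034 i$)
$\left(38 + P\right) \left(23 - 16\right) = \left(38 - \left(\frac{37}{1380} + \frac{i \sqrt{11}}{1380}\right)\right) \left(23 - 16\right) = \left(\frac{52403}{1380} - \frac{i \sqrt{11}}{1380}\right) 7 = \frac{366821}{1380} - \frac{7 i \sqrt{11}}{1380}$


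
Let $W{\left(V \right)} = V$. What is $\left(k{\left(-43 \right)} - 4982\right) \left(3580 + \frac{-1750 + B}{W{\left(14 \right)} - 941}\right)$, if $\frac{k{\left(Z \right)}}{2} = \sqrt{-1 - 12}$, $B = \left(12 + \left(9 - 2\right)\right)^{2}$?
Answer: $- \frac{5513494706}{309} + \frac{2213366 i \sqrt{13}}{309} \approx -1.7843 \cdot 10^{7} + 25827.0 i$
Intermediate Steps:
$B = 361$ ($B = \left(12 + 7\right)^{2} = 19^{2} = 361$)
$k{\left(Z \right)} = 2 i \sqrt{13}$ ($k{\left(Z \right)} = 2 \sqrt{-1 - 12} = 2 \sqrt{-13} = 2 i \sqrt{13}$)
$\left(k{\left(-43 \right)} - 4982\right) \left(3580 + \frac{-1750 + B}{W{\left(14 \right)} - 941}\right) = \left(2 i \sqrt{13} - 4982\right) \left(3580 + \frac{-1750 + 361}{14 - 941}\right) = \left(-4982 + 2 i \sqrt{13}\right) \left(3580 - \frac{1389}{-927}\right) = \left(-4982 + 2 i \sqrt{13}\right) \left(3580 - - \frac{463}{309}\right) = \left(-4982 + 2 i \sqrt{13}\right) \left(3580 + \frac{463}{309}\right) = \left(-4982 + 2 i \sqrt{13}\right) \frac{1106683}{309} = - \frac{5513494706}{309} + \frac{2213366 i \sqrt{13}}{309}$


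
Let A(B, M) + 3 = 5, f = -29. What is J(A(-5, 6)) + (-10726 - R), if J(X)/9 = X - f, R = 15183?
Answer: -25630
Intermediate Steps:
A(B, M) = 2 (A(B, M) = -3 + 5 = 2)
J(X) = 261 + 9*X (J(X) = 9*(X - 1*(-29)) = 9*(X + 29) = 9*(29 + X) = 261 + 9*X)
J(A(-5, 6)) + (-10726 - R) = (261 + 9*2) + (-10726 - 1*15183) = (261 + 18) + (-10726 - 15183) = 279 - 25909 = -25630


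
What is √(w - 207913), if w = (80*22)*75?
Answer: I*√75913 ≈ 275.52*I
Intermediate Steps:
w = 132000 (w = 1760*75 = 132000)
√(w - 207913) = √(132000 - 207913) = √(-75913) = I*√75913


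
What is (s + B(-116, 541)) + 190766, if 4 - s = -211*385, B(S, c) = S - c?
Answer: 271348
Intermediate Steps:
s = 81239 (s = 4 - (-211)*385 = 4 - 1*(-81235) = 4 + 81235 = 81239)
(s + B(-116, 541)) + 190766 = (81239 + (-116 - 1*541)) + 190766 = (81239 + (-116 - 541)) + 190766 = (81239 - 657) + 190766 = 80582 + 190766 = 271348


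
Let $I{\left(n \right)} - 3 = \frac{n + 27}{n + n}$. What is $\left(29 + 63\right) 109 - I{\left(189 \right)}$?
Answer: $\frac{70171}{7} \approx 10024.0$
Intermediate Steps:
$I{\left(n \right)} = 3 + \frac{27 + n}{2 n}$ ($I{\left(n \right)} = 3 + \frac{n + 27}{n + n} = 3 + \frac{27 + n}{2 n}$)
$\left(29 + 63\right) 109 - I{\left(189 \right)} = \left(29 + 63\right) 109 - \frac{27 + 7 \cdot 189}{2 \cdot 189} = 92 \cdot 109 - \frac{1}{2} \cdot \frac{1}{189} \left(27 + 1323\right) = 10028 - \frac{1}{2} \cdot \frac{1}{189} \cdot 1350 = 10028 - \frac{25}{7} = \frac{70171}{7}$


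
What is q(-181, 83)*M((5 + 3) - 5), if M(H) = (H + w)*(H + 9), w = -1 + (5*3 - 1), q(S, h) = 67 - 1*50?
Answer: 3264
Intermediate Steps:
q(S, h) = 17 (q(S, h) = 67 - 50 = 17)
w = 13 (w = -1 + (15 - 1) = -1 + 14 = 13)
M(H) = (9 + H)*(13 + H) (M(H) = (H + 13)*(H + 9) = (13 + H)*(9 + H) = (9 + H)*(13 + H))
q(-181, 83)*M((5 + 3) - 5) = 17*(117 + ((5 + 3) - 5)² + 22*((5 + 3) - 5)) = 17*(117 + (8 - 5)² + 22*(8 - 5)) = 17*(117 + 3² + 22*3) = 17*(117 + 9 + 66) = 17*192 = 3264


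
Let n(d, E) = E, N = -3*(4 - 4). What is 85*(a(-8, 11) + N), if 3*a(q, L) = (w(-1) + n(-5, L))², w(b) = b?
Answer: 8500/3 ≈ 2833.3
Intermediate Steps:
N = 0 (N = -3*0 = 0)
a(q, L) = (-1 + L)²/3
85*(a(-8, 11) + N) = 85*((-1 + 11)²/3 + 0) = 85*((⅓)*10² + 0) = 85*((⅓)*100 + 0) = 85*(100/3 + 0) = 85*(100/3) = 8500/3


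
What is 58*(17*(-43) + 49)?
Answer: -39556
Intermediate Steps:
58*(17*(-43) + 49) = 58*(-731 + 49) = 58*(-682) = -39556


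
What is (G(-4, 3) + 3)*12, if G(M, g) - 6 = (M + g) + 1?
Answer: 108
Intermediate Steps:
G(M, g) = 7 + M + g (G(M, g) = 6 + ((M + g) + 1) = 6 + (1 + M + g) = 7 + M + g)
(G(-4, 3) + 3)*12 = ((7 - 4 + 3) + 3)*12 = (6 + 3)*12 = 9*12 = 108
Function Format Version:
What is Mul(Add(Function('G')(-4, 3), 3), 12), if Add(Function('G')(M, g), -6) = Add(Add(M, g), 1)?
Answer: 108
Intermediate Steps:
Function('G')(M, g) = Add(7, M, g) (Function('G')(M, g) = Add(6, Add(Add(M, g), 1)) = Add(6, Add(1, M, g)) = Add(7, M, g))
Mul(Add(Function('G')(-4, 3), 3), 12) = Mul(Add(Add(7, -4, 3), 3), 12) = Mul(Add(6, 3), 12) = Mul(9, 12) = 108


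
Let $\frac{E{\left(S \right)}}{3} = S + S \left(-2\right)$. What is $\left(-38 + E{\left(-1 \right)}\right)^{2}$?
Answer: $1225$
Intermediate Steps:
$E{\left(S \right)} = - 3 S$ ($E{\left(S \right)} = 3 \left(S + S \left(-2\right)\right) = 3 \left(S - 2 S\right) = 3 \left(- S\right) = - 3 S$)
$\left(-38 + E{\left(-1 \right)}\right)^{2} = \left(-38 - -3\right)^{2} = \left(-38 + 3\right)^{2} = \left(-35\right)^{2} = 1225$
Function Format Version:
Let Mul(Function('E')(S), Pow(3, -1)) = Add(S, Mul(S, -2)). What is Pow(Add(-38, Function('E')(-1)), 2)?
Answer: 1225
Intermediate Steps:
Function('E')(S) = Mul(-3, S) (Function('E')(S) = Mul(3, Add(S, Mul(S, -2))) = Mul(3, Add(S, Mul(-2, S))) = Mul(3, Mul(-1, S)) = Mul(-3, S))
Pow(Add(-38, Function('E')(-1)), 2) = Pow(Add(-38, Mul(-3, -1)), 2) = Pow(Add(-38, 3), 2) = Pow(-35, 2) = 1225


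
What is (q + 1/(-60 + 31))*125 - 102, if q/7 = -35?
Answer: -891208/29 ≈ -30731.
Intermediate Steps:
q = -245 (q = 7*(-35) = -245)
(q + 1/(-60 + 31))*125 - 102 = (-245 + 1/(-60 + 31))*125 - 102 = (-245 + 1/(-29))*125 - 102 = (-245 - 1/29)*125 - 102 = -7106/29*125 - 102 = -888250/29 - 102 = -891208/29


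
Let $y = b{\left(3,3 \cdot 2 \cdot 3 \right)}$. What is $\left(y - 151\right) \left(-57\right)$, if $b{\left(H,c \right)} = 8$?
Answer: $8151$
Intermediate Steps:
$y = 8$
$\left(y - 151\right) \left(-57\right) = \left(8 - 151\right) \left(-57\right) = \left(-143\right) \left(-57\right) = 8151$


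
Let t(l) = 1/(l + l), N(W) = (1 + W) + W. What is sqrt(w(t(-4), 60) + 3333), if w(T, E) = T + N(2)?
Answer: 3*sqrt(5934)/4 ≈ 57.774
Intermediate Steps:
N(W) = 1 + 2*W
t(l) = 1/(2*l)
w(T, E) = 5 + T (w(T, E) = T + (1 + 2*2) = T + (1 + 4) = T + 5 = 5 + T)
sqrt(w(t(-4), 60) + 3333) = sqrt((5 + (1/2)/(-4)) + 3333) = sqrt((5 + (1/2)*(-1/4)) + 3333) = sqrt((5 - 1/8) + 3333) = sqrt(39/8 + 3333) = sqrt(26703/8) = 3*sqrt(5934)/4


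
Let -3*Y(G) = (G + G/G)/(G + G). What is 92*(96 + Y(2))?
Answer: 8809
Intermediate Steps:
Y(G) = -(1 + G)/(6*G) (Y(G) = -(G + G/G)/(3*(G + G)) = -(G + 1)/(3*(2*G)) = -(1 + G)*1/(2*G)/3 = -(1 + G)/(6*G))
92*(96 + Y(2)) = 92*(96 + (1/6)*(-1 - 1*2)/2) = 92*(96 + (1/6)*(1/2)*(-1 - 2)) = 92*(96 + (1/6)*(1/2)*(-3)) = 92*(96 - 1/4) = 92*(383/4) = 8809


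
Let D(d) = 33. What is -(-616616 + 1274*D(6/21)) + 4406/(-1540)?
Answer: 442419777/770 ≈ 5.7457e+5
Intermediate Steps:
-(-616616 + 1274*D(6/21)) + 4406/(-1540) = -1274/(1/(-484 + 33)) + 4406/(-1540) = -1274/(1/(-451)) + 4406*(-1/1540) = -1274/(-1/451) - 2203/770 = -1274*(-451) - 2203/770 = 574574 - 2203/770 = 442419777/770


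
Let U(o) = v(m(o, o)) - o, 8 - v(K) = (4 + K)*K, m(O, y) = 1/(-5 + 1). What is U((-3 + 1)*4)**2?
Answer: 73441/256 ≈ 286.88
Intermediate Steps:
m(O, y) = -1/4 (m(O, y) = 1/(-4) = -1/4)
v(K) = 8 - K*(4 + K) (v(K) = 8 - (4 + K)*K = 8 - K*(4 + K))
U(o) = 143/16 - o (U(o) = (8 - (-1/4)**2 - 4*(-1/4)) - o = (8 - 1*1/16 + 1) - o = (8 - 1/16 + 1) - o = 143/16 - o)
U((-3 + 1)*4)**2 = (143/16 - (-3 + 1)*4)**2 = (143/16 - (-2)*4)**2 = (143/16 - 1*(-8))**2 = (143/16 + 8)**2 = (271/16)**2 = 73441/256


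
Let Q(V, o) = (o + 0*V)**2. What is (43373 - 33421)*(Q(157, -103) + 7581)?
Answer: 181026880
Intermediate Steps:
Q(V, o) = o**2 (Q(V, o) = (o + 0)**2 = o**2)
(43373 - 33421)*(Q(157, -103) + 7581) = (43373 - 33421)*((-103)**2 + 7581) = 9952*(10609 + 7581) = 9952*18190 = 181026880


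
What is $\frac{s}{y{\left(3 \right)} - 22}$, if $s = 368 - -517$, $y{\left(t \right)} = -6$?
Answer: $- \frac{885}{28} \approx -31.607$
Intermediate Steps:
$s = 885$ ($s = 368 + 517 = 885$)
$\frac{s}{y{\left(3 \right)} - 22} = \frac{885}{-6 - 22} = \frac{885}{-28} = 885 \left(- \frac{1}{28}\right) = - \frac{885}{28}$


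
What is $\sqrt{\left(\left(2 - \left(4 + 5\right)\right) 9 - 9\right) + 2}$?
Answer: $i \sqrt{70} \approx 8.3666 i$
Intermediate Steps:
$\sqrt{\left(\left(2 - \left(4 + 5\right)\right) 9 - 9\right) + 2} = \sqrt{\left(\left(2 - 9\right) 9 - 9\right) + 2} = \sqrt{\left(\left(-7\right) 9 - 9\right) + 2} = \sqrt{\left(-63 - 9\right) + 2} = \sqrt{-72 + 2} = \sqrt{-70} = i \sqrt{70}$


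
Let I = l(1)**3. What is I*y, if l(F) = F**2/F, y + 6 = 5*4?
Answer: 14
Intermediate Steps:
y = 14 (y = -6 + 5*4 = -6 + 20 = 14)
l(F) = F
I = 1 (I = 1**3 = 1)
I*y = 1*14 = 14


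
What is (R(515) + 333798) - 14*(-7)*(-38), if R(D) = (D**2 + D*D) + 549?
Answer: 861073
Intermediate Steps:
R(D) = 549 + 2*D**2 (R(D) = (D**2 + D**2) + 549 = 2*D**2 + 549 = 549 + 2*D**2)
(R(515) + 333798) - 14*(-7)*(-38) = ((549 + 2*515**2) + 333798) - 14*(-7)*(-38) = ((549 + 2*265225) + 333798) + 98*(-38) = ((549 + 530450) + 333798) - 3724 = (530999 + 333798) - 3724 = 864797 - 3724 = 861073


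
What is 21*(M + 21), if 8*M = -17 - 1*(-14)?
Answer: 3465/8 ≈ 433.13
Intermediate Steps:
M = -3/8 (M = (-17 - 1*(-14))/8 = (-17 + 14)/8 = (⅛)*(-3) = -3/8 ≈ -0.37500)
21*(M + 21) = 21*(-3/8 + 21) = 21*(165/8) = 3465/8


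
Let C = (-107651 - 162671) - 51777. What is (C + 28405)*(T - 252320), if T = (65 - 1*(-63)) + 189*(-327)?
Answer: 92218447530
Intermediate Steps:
C = -322099 (C = -270322 - 51777 = -322099)
T = -61675 (T = (65 + 63) - 61803 = 128 - 61803 = -61675)
(C + 28405)*(T - 252320) = (-322099 + 28405)*(-61675 - 252320) = -293694*(-313995) = 92218447530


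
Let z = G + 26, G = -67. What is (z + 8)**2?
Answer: 1089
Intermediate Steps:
z = -41 (z = -67 + 26 = -41)
(z + 8)**2 = (-41 + 8)**2 = (-33)**2 = 1089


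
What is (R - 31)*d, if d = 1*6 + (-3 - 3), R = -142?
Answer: 0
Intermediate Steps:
d = 0 (d = 6 - 6 = 0)
(R - 31)*d = (-142 - 31)*0 = -173*0 = 0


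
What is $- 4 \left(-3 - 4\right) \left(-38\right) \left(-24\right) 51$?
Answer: $1302336$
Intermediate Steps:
$- 4 \left(-3 - 4\right) \left(-38\right) \left(-24\right) 51 = \left(-4\right) \left(-7\right) 912 \cdot 51 = 28 \cdot 46512 = 1302336$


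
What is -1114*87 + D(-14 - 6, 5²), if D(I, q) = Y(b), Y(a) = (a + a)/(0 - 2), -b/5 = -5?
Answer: -96943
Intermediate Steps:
b = 25 (b = -5*(-5) = 25)
Y(a) = -a (Y(a) = (2*a)/(-2) = (2*a)*(-½) = -a)
D(I, q) = -25 (D(I, q) = -1*25 = -25)
-1114*87 + D(-14 - 6, 5²) = -1114*87 - 25 = -96918 - 25 = -96943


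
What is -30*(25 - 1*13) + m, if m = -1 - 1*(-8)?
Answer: -353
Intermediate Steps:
m = 7 (m = -1 + 8 = 7)
-30*(25 - 1*13) + m = -30*(25 - 1*13) + 7 = -30*(25 - 13) + 7 = -30*12 + 7 = -360 + 7 = -353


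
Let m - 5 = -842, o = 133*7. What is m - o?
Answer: -1768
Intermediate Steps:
o = 931
m = -837 (m = 5 - 842 = -837)
m - o = -837 - 1*931 = -837 - 931 = -1768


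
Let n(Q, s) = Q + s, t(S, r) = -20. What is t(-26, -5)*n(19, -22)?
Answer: 60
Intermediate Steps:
t(-26, -5)*n(19, -22) = -20*(19 - 22) = -20*(-3) = 60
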